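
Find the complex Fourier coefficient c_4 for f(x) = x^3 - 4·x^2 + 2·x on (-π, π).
Compute the real Fourier coefficients first: a_4 = -1, b_4 = -π^2/2 - 13/16.
Then c_4 = (a_4 − i·b_4)/2 = -1/2 + 13·i/32 + i·π^2/4.

Final answer: -1/2 + 13·i/32 + i·π^2/4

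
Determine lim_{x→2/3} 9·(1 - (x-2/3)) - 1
Direct substitution at x = 2/3 gives 8.

Final answer: 8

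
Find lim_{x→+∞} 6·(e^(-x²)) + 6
Evaluate the dominant behaviour as x → +∞; each term tends to a finite value or vanishes.
Limit = 6.

Final answer: 6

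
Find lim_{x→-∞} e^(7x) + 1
Evaluate the dominant behaviour as x → -∞; each term tends to a finite value or vanishes.
Limit = 1.

Final answer: 1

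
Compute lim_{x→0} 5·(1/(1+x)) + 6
Direct substitution at x = 0 gives 11.

Final answer: 11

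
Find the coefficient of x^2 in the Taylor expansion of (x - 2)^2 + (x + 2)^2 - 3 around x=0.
Expand to order 2: (x - 2)^2 + (x + 2)^2 - 3 = 2·x^2 + 5 + O(x^3).
The coefficient of x^2 is 2.

Final answer: 2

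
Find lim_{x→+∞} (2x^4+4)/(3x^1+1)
This is an ∞/∞ indeterminate form as x → +∞.
Divide numerator and denominator by x^4 and let the lower-order terms vanish; the numerator's degree 4 exceeds the denominator's degree 1, so the quotient diverges.
Limit = ∞.

Final answer: ∞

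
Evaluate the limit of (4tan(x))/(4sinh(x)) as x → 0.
Both numerator and denominator → 0 as x → 0; this is a 0/0 indeterminate form.
Expand each to leading order near x = 0: numerator ~ 4·x, denominator ~ 4·x.
The limit of the ratio is 1.

Final answer: 1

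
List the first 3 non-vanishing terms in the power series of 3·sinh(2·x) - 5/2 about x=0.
4·x^3 + 6·x - 5/2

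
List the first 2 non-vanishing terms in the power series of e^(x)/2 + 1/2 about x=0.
x/2 + 1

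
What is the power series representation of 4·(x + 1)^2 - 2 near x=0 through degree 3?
4·x^2 + 8·x + 2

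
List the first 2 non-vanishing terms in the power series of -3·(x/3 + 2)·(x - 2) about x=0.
12 - 4·x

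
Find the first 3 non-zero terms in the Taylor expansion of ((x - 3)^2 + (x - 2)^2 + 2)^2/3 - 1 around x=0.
160·x^2/3 - 100·x + 74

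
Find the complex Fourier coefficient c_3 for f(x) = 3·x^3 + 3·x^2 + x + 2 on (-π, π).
Compute the real Fourier coefficients first: a_3 = -4/3, b_3 = -2/3 + 2·π^2.
Then c_3 = (a_3 − i·b_3)/2 = -2/3 - i·π^2 + i/3.

Final answer: -2/3 - i·π^2 + i/3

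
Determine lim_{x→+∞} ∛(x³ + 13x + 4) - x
This is an ∞ − ∞ indeterminate form.
Multiply by (A² + AB + B²)/(A² + AB + B²) where A = ∛(x³+13x + 4), B = x to use A³ − B³ = (A−B)(A²+AB+B²); the x³ terms cancel, leaving (13x + 4)/(A²+AB+B²) with denominator ~ 3x², so the limit is 0.
Limit = 0.

Final answer: 0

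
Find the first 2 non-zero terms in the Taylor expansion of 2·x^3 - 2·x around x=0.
2·x^3 - 2·x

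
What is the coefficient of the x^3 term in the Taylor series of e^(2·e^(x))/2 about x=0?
Expand to order 3: e^(2·e^(x))/2 = 11·x^3·e^(2)/6 + 3·x^2·e^(2)/2 + x·e^(2) + e^(2)/2 + O(x^4).
The coefficient of x^3 is 11·e^(2)/6.

Final answer: 11·e^(2)/6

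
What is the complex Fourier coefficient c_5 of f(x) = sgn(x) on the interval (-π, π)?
Compute the real Fourier coefficients first: a_5 = 0, b_5 = 4/(5·π).
Then c_5 = (a_5 − i·b_5)/2 = -2·i/(5·π).

Final answer: -2·i/(5·π)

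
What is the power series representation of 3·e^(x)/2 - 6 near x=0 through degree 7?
x^7/3360 + x^6/480 + x^5/80 + x^4/16 + x^3/4 + 3·x^2/4 + 3·x/2 - 9/2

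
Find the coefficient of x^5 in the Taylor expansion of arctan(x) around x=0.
Expand to order 5: arctan(x) = x^5/5 - x^3/3 + x + O(x^6).
The coefficient of x^5 is 1/5.

Final answer: 1/5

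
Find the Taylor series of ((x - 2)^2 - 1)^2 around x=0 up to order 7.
x^4 - 8·x^3 + 22·x^2 - 24·x + 9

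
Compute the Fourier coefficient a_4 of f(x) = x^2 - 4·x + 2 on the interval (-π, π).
a_4 = (1/π) ∫_{-π}^{π} f(x)·cos(4x) dx.
Evaluate the integral (use parity and integration by parts as needed): a_4 = 1/4.

Final answer: 1/4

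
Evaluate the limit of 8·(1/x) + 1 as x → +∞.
Evaluate the dominant behaviour as x → +∞; each term tends to a finite value or vanishes.
Limit = 1.

Final answer: 1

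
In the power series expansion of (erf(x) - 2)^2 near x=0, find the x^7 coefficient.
Expand to order 7: (erf(x) - 2)^2 = 4·x^7/(21·√(π)) + 56·x^6/(45·π) - 4·x^5/(5·√(π)) - 8·x^4/(3·π) + 8·x^3/(3·√(π)) + 4·x^2/π - 8·x/√(π) + 4 + O(x^8).
The coefficient of x^7 is 4/(21·√(π)).

Final answer: 4/(21·√(π))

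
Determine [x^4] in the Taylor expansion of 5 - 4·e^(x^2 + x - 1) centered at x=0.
Expand to order 4: 5 - 4·e^(x^2 + x - 1) = -25·x^4·e^(-1)/6 - 14·x^3·e^(-1)/3 - 6·x^2·e^(-1) - 4·x·e^(-1) - 4·e^(-1) + 5 + O(x^5).
The coefficient of x^4 is -25·e^(-1)/6.

Final answer: -25·e^(-1)/6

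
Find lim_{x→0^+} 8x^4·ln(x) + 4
The product is a 0·∞ indeterminate form at x → 0⁺.
Rewrite the product as 8·ln(x) / x^(-4) and apply L'Hôpital, or use the standard hierarchy x^(-4) ≫ |ln x| as x → 0⁺.
The indeterminate product → 0, so the limit = 4.

Final answer: 4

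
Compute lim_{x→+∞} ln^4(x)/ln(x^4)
This is an ∞/∞ indeterminate form as x → +∞.
Write ln(x^4) = 4·ln(x), reducing the quotient to ln^3(x)/4 → ∞.
Limit = ∞.

Final answer: ∞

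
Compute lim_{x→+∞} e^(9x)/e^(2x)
This is an ∞/∞ indeterminate form as x → +∞.
Rewrite e^(9x)/e^(2x) = e^((9−2)x) = e^(7x); the exponent coefficient is 7 > 0 so e^(7x) → ∞.
Limit = ∞.

Final answer: ∞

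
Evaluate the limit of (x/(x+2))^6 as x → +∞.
As x → +∞: x/(x+2) = 1/(1 + 2/x) → 1, and the 6th power of a limit-1 base also → 1.
Limit = 1.

Final answer: 1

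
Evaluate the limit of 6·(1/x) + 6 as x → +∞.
Evaluate the dominant behaviour as x → +∞; each term tends to a finite value or vanishes.
Limit = 6.

Final answer: 6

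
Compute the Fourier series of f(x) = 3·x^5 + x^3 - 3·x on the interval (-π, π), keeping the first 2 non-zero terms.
(-118·π^2 + 6·π^4 + 702)·sin(x) + (-3·π^4 - 18 + 14·π^2)·sin(2·x)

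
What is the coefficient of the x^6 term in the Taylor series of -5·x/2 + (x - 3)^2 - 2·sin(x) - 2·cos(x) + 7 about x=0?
Expand to order 6: -5·x/2 + (x - 3)^2 - 2·sin(x) - 2·cos(x) + 7 = x^6/360 - x^5/60 - x^4/12 + x^3/3 + 2·x^2 - 21·x/2 + 14 + O(x^7).
The coefficient of x^6 is 1/360.

Final answer: 1/360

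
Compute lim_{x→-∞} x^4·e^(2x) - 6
The product is a 0·∞ indeterminate form at x → -∞.
Rewrite the product as x^4 / e^(-2x) (an ∞/∞ form) and apply L'Hôpital, or use the standard hierarchy e^(2|x|) ≫ |x^4| as x → -∞.
The indeterminate product → 0, so the limit = -6.

Final answer: -6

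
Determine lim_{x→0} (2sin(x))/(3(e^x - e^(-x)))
Both numerator and denominator → 0 as x → 0; this is a 0/0 indeterminate form.
Expand each to leading order near x = 0: numerator ~ 2·x, denominator ~ 6·x.
The limit of the ratio is 1/3.

Final answer: 1/3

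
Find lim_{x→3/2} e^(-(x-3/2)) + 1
Direct substitution at x = 3/2 gives 2.

Final answer: 2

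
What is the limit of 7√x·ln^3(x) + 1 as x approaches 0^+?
The product is a 0·∞ indeterminate form at x → 0⁺.
Rewrite the product as 7·ln^3(x) / x^(-1/2) and apply L'Hôpital, or use the standard hierarchy x^(-1/2) ≫ |ln x|^3 as x → 0⁺.
The indeterminate product → 0, so the limit = 1.

Final answer: 1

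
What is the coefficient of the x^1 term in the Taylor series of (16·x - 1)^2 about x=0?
Expand to order 1: (16·x - 1)^2 = 1 - 32·x + O(x^2).
The coefficient of x^1 is -32.

Final answer: -32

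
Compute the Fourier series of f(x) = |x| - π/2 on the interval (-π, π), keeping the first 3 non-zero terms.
-4·cos(x)/π - 4·cos(3·x)/(9·π) - 4·cos(5·x)/(25·π)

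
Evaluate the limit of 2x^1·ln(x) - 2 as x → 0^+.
The product is a 0·∞ indeterminate form at x → 0⁺.
Rewrite the product as 2·ln(x) / x^(-1) and apply L'Hôpital, or use the standard hierarchy x^(-1) ≫ |ln x| as x → 0⁺.
The indeterminate product → 0, so the limit = -2.

Final answer: -2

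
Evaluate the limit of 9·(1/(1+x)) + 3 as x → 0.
Direct substitution at x = 0 gives 12.

Final answer: 12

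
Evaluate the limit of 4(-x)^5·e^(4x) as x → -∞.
This is a 0·∞ indeterminate form at x → -∞.
Rewrite the product as 4(-x)^5 / e^(-4x) (an ∞/∞ form) and apply L'Hôpital, or use the standard hierarchy e^(4|x|) ≫ |(-x)^5| as x → -∞.
The indeterminate product → 0, so the limit = 0.

Final answer: 0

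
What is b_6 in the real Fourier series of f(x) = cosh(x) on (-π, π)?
b_6 = (1/π) ∫_{-π}^{π} f(x)·sin(6x) dx.
Evaluate the integral (use parity and integration by parts as needed): b_6 = 0.

Final answer: 0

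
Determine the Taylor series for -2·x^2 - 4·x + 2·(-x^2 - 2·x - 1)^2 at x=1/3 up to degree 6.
386/81 + 368·(x - 1/3)/27 + 58·(x - 1/3)^2/3 + 32·(x - 1/3)^3/3 + 2·(x - 1/3)^4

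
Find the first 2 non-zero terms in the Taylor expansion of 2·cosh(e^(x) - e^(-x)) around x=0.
4·x^2 + 2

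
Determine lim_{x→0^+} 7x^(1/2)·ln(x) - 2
The product is a 0·∞ indeterminate form at x → 0⁺.
Rewrite the product as 7·ln(x) / x^(-1/2) and apply L'Hôpital, or use the standard hierarchy x^(-1/2) ≫ |ln x| as x → 0⁺.
The indeterminate product → 0, so the limit = -2.

Final answer: -2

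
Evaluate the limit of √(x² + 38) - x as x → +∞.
This is an ∞ − ∞ indeterminate form.
Multiply and divide by the conjugate √(x²+38) + x; the x² terms cancel, leaving 38/(√(x²+38)+x) → 0.
Limit = 0.

Final answer: 0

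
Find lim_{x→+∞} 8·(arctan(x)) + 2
Evaluate the dominant behaviour as x → +∞; each term tends to a finite value or vanishes.
Limit = 2 + 4·π.

Final answer: 2 + 4·π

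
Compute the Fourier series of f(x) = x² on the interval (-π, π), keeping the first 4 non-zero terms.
-4·cos(x) + cos(2·x) - 4·cos(3·x)/9 + π^2/3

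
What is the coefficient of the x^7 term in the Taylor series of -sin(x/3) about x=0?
Expand to order 7: -sin(x/3) = x^7/11022480 - x^5/29160 + x^3/162 - x/3 + O(x^8).
The coefficient of x^7 is 1/11022480.

Final answer: 1/11022480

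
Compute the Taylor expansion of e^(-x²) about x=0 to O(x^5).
x^4/2 - x^2 + 1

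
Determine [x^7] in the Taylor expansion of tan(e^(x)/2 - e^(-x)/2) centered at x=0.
29/144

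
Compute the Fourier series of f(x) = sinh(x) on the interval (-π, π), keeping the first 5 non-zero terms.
sin(x)·sinh(π)/π - 4·sin(2·x)·sinh(π)/(5·π) + 3·sin(3·x)·sinh(π)/(5·π) - 8·sin(4·x)·sinh(π)/(17·π) + 5·sin(5·x)·sinh(π)/(13·π)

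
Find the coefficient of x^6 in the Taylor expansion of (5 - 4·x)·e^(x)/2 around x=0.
Expand to order 6: (5 - 4·x)·e^(x)/2 = -19·x^6/1440 - x^5/16 - 11·x^4/48 - 7·x^3/12 - 3·x^2/4 + x/2 + 5/2 + O(x^7).
The coefficient of x^6 is -19/1440.

Final answer: -19/1440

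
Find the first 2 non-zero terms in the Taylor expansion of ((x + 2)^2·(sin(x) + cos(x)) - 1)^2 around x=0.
48·x + 9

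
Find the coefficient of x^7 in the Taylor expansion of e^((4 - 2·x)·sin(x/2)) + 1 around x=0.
3161/23040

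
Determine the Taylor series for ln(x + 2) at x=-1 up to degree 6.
(x + 1) - (x + 1)^2/2 + (x + 1)^3/3 - (x + 1)^4/4 + (x + 1)^5/5 - (x + 1)^6/6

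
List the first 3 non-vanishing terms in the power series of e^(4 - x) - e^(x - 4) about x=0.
x^2·(-e^(-4)/2 + e^(4)/2) + x·(-e^(4) - e^(-4)) - e^(-4) + e^(4)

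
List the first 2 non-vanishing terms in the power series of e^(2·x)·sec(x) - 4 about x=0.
2·x - 3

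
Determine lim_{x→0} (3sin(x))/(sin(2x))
Both numerator and denominator → 0 as x → 0; this is a 0/0 indeterminate form.
Expand each to leading order near x = 0: numerator ~ 3·x, denominator ~ 2·x.
The limit of the ratio is 3/2.

Final answer: 3/2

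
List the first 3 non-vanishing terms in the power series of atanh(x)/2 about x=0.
x^5/10 + x^3/6 + x/2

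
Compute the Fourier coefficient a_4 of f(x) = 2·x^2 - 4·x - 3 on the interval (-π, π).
a_4 = (1/π) ∫_{-π}^{π} f(x)·cos(4x) dx.
Evaluate the integral (use parity and integration by parts as needed): a_4 = 1/2.

Final answer: 1/2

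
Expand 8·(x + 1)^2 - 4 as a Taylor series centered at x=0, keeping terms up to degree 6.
8·x^2 + 16·x + 4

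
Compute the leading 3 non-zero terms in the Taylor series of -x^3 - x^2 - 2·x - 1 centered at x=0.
-x^2 - 2·x - 1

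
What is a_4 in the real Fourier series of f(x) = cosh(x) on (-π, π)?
a_4 = (1/π) ∫_{-π}^{π} f(x)·cos(4x) dx.
Evaluate the integral (use parity and integration by parts as needed): a_4 = 2·sinh(π)/(17·π).

Final answer: 2·sinh(π)/(17·π)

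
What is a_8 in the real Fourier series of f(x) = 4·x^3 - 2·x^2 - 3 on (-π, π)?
a_8 = (1/π) ∫_{-π}^{π} f(x)·cos(8x) dx.
Evaluate the integral (use parity and integration by parts as needed): a_8 = -1/8.

Final answer: -1/8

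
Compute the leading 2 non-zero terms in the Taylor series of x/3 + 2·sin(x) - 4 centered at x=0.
7·x/3 - 4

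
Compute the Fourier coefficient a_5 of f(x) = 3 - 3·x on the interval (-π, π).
a_5 = (1/π) ∫_{-π}^{π} f(x)·cos(5x) dx.
Evaluate the integral (use parity and integration by parts as needed): a_5 = 0.

Final answer: 0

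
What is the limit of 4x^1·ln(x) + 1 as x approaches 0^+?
The product is a 0·∞ indeterminate form at x → 0⁺.
Rewrite the product as 4·ln(x) / x^(-1) and apply L'Hôpital, or use the standard hierarchy x^(-1) ≫ |ln x| as x → 0⁺.
The indeterminate product → 0, so the limit = 1.

Final answer: 1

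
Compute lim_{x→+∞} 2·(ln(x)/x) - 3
Evaluate the dominant behaviour as x → +∞; each term tends to a finite value or vanishes.
Limit = -3.

Final answer: -3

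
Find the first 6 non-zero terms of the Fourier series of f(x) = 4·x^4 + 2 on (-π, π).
(192 - 32·π^2)·cos(x) + (-12 + 8·π^2)·cos(2·x) + (64/27 - 32·π^2/9)·cos(3·x) + (-3/4 + 2·π^2)·cos(4·x) + (192/625 - 32·π^2/25)·cos(5·x) + 2 + 4·π^4/5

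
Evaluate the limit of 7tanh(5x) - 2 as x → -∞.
Evaluate the dominant behaviour as x → -∞; each term tends to a finite value or vanishes.
Limit = -9.

Final answer: -9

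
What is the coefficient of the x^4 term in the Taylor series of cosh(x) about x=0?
Expand to order 4: cosh(x) = x^4/24 + x^2/2 + 1 + O(x^5).
The coefficient of x^4 is 1/24.

Final answer: 1/24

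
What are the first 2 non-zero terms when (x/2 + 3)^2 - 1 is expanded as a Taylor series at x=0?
3·x + 8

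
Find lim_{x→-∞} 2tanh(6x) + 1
Evaluate the dominant behaviour as x → -∞; each term tends to a finite value or vanishes.
Limit = -1.

Final answer: -1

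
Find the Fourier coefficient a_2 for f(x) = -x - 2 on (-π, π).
a_2 = (1/π) ∫_{-π}^{π} f(x)·cos(2x) dx.
Evaluate the integral (use parity and integration by parts as needed): a_2 = 0.

Final answer: 0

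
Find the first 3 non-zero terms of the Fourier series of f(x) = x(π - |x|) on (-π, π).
8·sin(x)/π + 8·sin(3·x)/(27·π) + 8·sin(5·x)/(125·π)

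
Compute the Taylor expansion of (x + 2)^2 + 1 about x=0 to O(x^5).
x^2 + 4·x + 5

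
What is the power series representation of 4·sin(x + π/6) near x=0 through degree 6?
-x^6/360 + √(3)·x^5/60 + x^4/12 - √(3)·x^3/3 - x^2 + 2·√(3)·x + 2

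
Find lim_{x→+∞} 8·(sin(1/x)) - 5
Evaluate the dominant behaviour as x → +∞; each term tends to a finite value or vanishes.
Limit = -5.

Final answer: -5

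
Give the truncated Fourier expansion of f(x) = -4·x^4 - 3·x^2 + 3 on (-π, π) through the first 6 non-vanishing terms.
(-180 + 32·π^2)·cos(x) + (9 - 8·π^2)·cos(2·x) + (-28/27 + 32·π^2/9)·cos(3·x) - 2·π^2·cos(4·x) + (108/625 + 32·π^2/25)·cos(5·x) - 4·π^4/5 - π^2 + 3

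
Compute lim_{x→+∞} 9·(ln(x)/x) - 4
Evaluate the dominant behaviour as x → +∞; each term tends to a finite value or vanishes.
Limit = -4.

Final answer: -4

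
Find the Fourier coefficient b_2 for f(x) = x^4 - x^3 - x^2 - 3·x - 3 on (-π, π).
b_2 = (1/π) ∫_{-π}^{π} f(x)·sin(2x) dx.
Evaluate the integral (use parity and integration by parts as needed): b_2 = 3/2 + π^2.

Final answer: 3/2 + π^2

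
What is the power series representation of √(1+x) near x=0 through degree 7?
33·x^7/2048 - 21·x^6/1024 + 7·x^5/256 - 5·x^4/128 + x^3/16 - x^2/8 + x/2 + 1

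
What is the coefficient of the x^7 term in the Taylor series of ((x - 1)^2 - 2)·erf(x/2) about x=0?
Expand to order 7: ((x - 1)^2 - 2)·erf(x/2) = 89·x^7/(13440·√(π)) - x^6/(80·√(π)) - 43·x^5/(480·√(π)) + x^4/(6·√(π)) + 13·x^3/(12·√(π)) - 2·x^2/√(π) - x/√(π) + O(x^8).
The coefficient of x^7 is 89/(13440·√(π)).

Final answer: 89/(13440·√(π))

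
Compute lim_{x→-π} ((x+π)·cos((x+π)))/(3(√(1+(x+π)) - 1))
Both numerator and denominator → 0 as x → -π; this is a 0/0 indeterminate form.
Expand each to leading order near x = -π: numerator ~ (x + π), denominator ~ 3·(x + π)/2.
The limit of the ratio is 2/3.

Final answer: 2/3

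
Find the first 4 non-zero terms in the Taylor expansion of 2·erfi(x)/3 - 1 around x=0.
2·x^5/(15·√(π)) + 4·x^3/(9·√(π)) + 4·x/(3·√(π)) - 1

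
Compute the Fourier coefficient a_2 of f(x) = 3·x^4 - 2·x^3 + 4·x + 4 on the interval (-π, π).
a_2 = (1/π) ∫_{-π}^{π} f(x)·cos(2x) dx.
Evaluate the integral (use parity and integration by parts as needed): a_2 = -9 + 6·π^2.

Final answer: -9 + 6·π^2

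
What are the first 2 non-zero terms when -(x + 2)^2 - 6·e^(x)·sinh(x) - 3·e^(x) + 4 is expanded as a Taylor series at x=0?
-13·x - 3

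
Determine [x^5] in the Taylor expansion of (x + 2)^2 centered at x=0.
Expand to order 5: (x + 2)^2 = x^2 + 4·x + 4 + O(x^6).
The coefficient of x^5 is 0.

Final answer: 0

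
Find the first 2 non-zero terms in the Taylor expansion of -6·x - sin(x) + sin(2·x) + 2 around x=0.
2 - 5·x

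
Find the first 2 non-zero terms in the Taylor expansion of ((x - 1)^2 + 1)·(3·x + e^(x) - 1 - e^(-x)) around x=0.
12·x - 2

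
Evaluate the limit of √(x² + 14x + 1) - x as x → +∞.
This is an ∞ − ∞ indeterminate form.
Multiply and divide by the conjugate √(x²+14x + 1) + x; the x² terms cancel, leaving (14x + 1)/(√(x²+14x + 1)+x) → 14/2 = 7.
Limit = 7.

Final answer: 7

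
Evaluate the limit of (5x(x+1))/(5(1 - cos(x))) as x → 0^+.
Both numerator and denominator → 0 as x → 0^+; this is a 0/0 indeterminate form.
Expand each to leading order near x = 0: numerator ~ 5·x, denominator ~ 5·x^2/2.
The limit of the ratio is ∞.

Final answer: ∞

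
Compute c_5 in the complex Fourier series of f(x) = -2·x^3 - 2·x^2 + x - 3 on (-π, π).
Compute the real Fourier coefficients first: a_5 = 8/25, b_5 = 74/125 - 4·π^2/5.
Then c_5 = (a_5 − i·b_5)/2 = 4/25 - 37·i/125 + 2·i·π^2/5.

Final answer: 4/25 - 37·i/125 + 2·i·π^2/5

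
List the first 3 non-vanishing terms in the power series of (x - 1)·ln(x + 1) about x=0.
-5·x^3/6 + 3·x^2/2 - x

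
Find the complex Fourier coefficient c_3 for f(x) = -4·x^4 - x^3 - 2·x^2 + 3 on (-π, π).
Compute the real Fourier coefficients first: a_3 = -40/27 + 32·π^2/9, b_3 = 4/9 - 2·π^2/3.
Then c_3 = (a_3 − i·b_3)/2 = -20/27 + 16·π^2/9 - 2·i/9 + i·π^2/3.

Final answer: -20/27 + 16·π^2/9 - 2·i/9 + i·π^2/3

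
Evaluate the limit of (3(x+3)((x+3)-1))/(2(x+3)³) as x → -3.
Both numerator and denominator → 0 as x → -3; this is a 0/0 indeterminate form.
Expand each to leading order near x = -3: numerator ~ -3·(x + 3), denominator ~ 2·(x + 3)^3.
The limit of the ratio is -∞.

Final answer: -∞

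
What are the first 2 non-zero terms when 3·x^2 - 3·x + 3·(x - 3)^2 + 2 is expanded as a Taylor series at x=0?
29 - 21·x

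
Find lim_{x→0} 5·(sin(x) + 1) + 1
Direct substitution at x = 0 gives 6.

Final answer: 6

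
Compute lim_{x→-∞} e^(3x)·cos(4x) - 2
Evaluate the dominant behaviour as x → -∞; each term tends to a finite value or vanishes.
Limit = -2.

Final answer: -2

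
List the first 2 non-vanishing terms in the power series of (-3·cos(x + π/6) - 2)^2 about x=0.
x·(-9·√(3)/2 - 6) + (2 + 3·√(3)/2)^2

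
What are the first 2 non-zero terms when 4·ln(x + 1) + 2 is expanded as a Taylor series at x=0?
4·x + 2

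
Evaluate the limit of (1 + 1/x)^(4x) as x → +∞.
As x → +∞: write (1 + 1/x)^(4x) = ((1 + 1/x)^x)^4 → (e^1)^4 = e^4.
Limit = e^(4).

Final answer: e^(4)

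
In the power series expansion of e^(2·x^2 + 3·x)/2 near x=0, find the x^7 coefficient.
Expand to order 7: e^(2·x^2 + 3·x)/2 = 9791·x^7/1120 + 4343·x^6/480 + 681·x^5/80 + 115·x^4/16 + 21·x^3/4 + 13·x^2/4 + 3·x/2 + 1/2 + O(x^8).
The coefficient of x^7 is 9791/1120.

Final answer: 9791/1120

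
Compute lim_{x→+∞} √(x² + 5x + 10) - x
This is an ∞ − ∞ indeterminate form.
Multiply and divide by the conjugate √(x²+5x + 10) + x; the x² terms cancel, leaving (5x + 10)/(√(x²+5x + 10)+x) → 5/2.
Limit = 5/2.

Final answer: 5/2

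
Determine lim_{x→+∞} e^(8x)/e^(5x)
This is an ∞/∞ indeterminate form as x → +∞.
Rewrite e^(8x)/e^(5x) = e^((8−5)x) = e^(3x); the exponent coefficient is 3 > 0 so e^(3x) → ∞.
Limit = ∞.

Final answer: ∞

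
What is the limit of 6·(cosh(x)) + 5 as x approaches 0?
Direct substitution at x = 0 gives 11.

Final answer: 11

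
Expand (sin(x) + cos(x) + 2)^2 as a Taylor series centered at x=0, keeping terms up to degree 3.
-2·x^3 - 2·x^2 + 6·x + 9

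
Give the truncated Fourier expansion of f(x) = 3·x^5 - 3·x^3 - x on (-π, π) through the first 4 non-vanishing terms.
(-126·π^2 + 6·π^4 + 754)·sin(x) + (-3·π^4 - 26 + 18·π^2)·sin(2·x) + (-58·π^2/9 + 98/27 + 2·π^4)·sin(3·x) + (-3·π^4/2 - 49/64 + 27·π^2/8)·sin(4·x)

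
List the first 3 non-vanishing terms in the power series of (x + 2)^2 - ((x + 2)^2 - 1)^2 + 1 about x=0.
-21·x^2 - 20·x - 4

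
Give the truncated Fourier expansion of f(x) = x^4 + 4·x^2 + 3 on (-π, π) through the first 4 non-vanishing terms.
(32 - 8·π^2)·cos(x) + (1 + 2·π^2)·cos(2·x) + (-8·π^2/9 - 32/27)·cos(3·x) + 3 + 4·π^2/3 + π^4/5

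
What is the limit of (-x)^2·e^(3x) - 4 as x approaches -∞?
The product is a 0·∞ indeterminate form at x → -∞.
Rewrite the product as (-x)^2 / e^(-3x) (an ∞/∞ form) and apply L'Hôpital, or use the standard hierarchy e^(3|x|) ≫ |(-x)^2| as x → -∞.
The indeterminate product → 0, so the limit = -4.

Final answer: -4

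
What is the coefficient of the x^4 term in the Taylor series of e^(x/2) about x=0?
Expand to order 4: e^(x/2) = x^4/384 + x^3/48 + x^2/8 + x/2 + 1 + O(x^5).
The coefficient of x^4 is 1/384.

Final answer: 1/384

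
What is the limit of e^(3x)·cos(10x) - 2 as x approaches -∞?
Evaluate the dominant behaviour as x → -∞; each term tends to a finite value or vanishes.
Limit = -2.

Final answer: -2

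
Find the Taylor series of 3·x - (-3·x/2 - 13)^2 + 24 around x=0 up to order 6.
-9·x^2/4 - 36·x - 145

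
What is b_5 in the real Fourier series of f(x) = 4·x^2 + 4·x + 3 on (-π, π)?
b_5 = (1/π) ∫_{-π}^{π} f(x)·sin(5x) dx.
Evaluate the integral (use parity and integration by parts as needed): b_5 = 8/5.

Final answer: 8/5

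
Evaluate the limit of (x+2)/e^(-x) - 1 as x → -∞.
The quotient is an ∞/∞ indeterminate form as x → -∞.
Compare growth rates of the dominant terms (exponentials ≫ polynomials ≫ logarithms), or apply L'Hôpital's rule; the quotient → 0.
Adding the constant: 0 - 1 = -1. Limit = -1.

Final answer: -1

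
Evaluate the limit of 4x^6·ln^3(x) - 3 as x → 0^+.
The product is a 0·∞ indeterminate form at x → 0⁺.
Rewrite the product as 4·ln^3(x) / x^(-6) and apply L'Hôpital, or use the standard hierarchy x^(-6) ≫ |ln x|^3 as x → 0⁺.
The indeterminate product → 0, so the limit = -3.

Final answer: -3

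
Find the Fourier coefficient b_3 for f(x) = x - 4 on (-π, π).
b_3 = (1/π) ∫_{-π}^{π} f(x)·sin(3x) dx.
Evaluate the integral (use parity and integration by parts as needed): b_3 = 2/3.

Final answer: 2/3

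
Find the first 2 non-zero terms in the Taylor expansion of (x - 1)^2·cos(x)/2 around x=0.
1/2 - x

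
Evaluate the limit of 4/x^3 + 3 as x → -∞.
Evaluate the dominant behaviour as x → -∞; each term tends to a finite value or vanishes.
Limit = 3.

Final answer: 3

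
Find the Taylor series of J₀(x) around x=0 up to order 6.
-x^6/2304 + x^4/64 - x^2/4 + 1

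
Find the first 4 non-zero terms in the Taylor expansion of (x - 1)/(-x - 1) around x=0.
-2·x^3 + 2·x^2 - 2·x + 1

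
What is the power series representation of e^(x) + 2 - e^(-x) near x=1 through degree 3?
(-1 + 2·e + e^(2))·e^(-1) + (1 + e^(2))·e^(-1)·(x - 1) + (-1 + e^(2))·e^(-1)·(x - 1)^2/2 + (1 + e^(2))·e^(-1)·(x - 1)^3/6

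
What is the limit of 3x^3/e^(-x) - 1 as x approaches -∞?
The quotient is an ∞/∞ indeterminate form as x → -∞.
Compare growth rates of the dominant terms (exponentials ≫ polynomials ≫ logarithms), or apply L'Hôpital's rule; the quotient → 0.
Adding the constant: 0 - 1 = -1. Limit = -1.

Final answer: -1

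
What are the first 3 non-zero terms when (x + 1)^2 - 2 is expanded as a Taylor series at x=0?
x^2 + 2·x - 1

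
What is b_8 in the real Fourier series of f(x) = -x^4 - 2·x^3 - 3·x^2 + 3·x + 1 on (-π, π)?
b_8 = (1/π) ∫_{-π}^{π} f(x)·sin(8x) dx.
Evaluate the integral (use parity and integration by parts as needed): b_8 = -51/64 + π^2/2.

Final answer: -51/64 + π^2/2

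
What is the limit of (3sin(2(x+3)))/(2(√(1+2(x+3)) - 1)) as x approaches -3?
Both numerator and denominator → 0 as x → -3; this is a 0/0 indeterminate form.
Expand each to leading order near x = -3: numerator ~ 6·(x + 3), denominator ~ 2·(x + 3).
The limit of the ratio is 3.

Final answer: 3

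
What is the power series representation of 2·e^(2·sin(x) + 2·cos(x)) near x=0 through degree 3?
-2·x^3·e^(2) + 2·x^2·e^(2) + 4·x·e^(2) + 2·e^(2)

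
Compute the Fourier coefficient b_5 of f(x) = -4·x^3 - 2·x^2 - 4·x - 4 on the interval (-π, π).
b_5 = (1/π) ∫_{-π}^{π} f(x)·sin(5x) dx.
Evaluate the integral (use parity and integration by parts as needed): b_5 = -8·π^2/5 - 152/125.

Final answer: -8·π^2/5 - 152/125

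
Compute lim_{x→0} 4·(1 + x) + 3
Direct substitution at x = 0 gives 7.

Final answer: 7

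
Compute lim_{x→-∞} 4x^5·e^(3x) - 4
The product is a 0·∞ indeterminate form at x → -∞.
Rewrite the product as 4x^5 / e^(-3x) (an ∞/∞ form) and apply L'Hôpital, or use the standard hierarchy e^(3|x|) ≫ |x^5| as x → -∞.
The indeterminate product → 0, so the limit = -4.

Final answer: -4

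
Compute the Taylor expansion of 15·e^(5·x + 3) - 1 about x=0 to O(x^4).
625·x^3·e^(3)/2 + 375·x^2·e^(3)/2 + 75·x·e^(3) - 1 + 15·e^(3)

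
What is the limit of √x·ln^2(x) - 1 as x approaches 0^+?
The product is a 0·∞ indeterminate form at x → 0⁺.
Rewrite the product as ln^2(x) / x^(-1/2) and apply L'Hôpital, or use the standard hierarchy x^(-1/2) ≫ |ln x|^2 as x → 0⁺.
The indeterminate product → 0, so the limit = -1.

Final answer: -1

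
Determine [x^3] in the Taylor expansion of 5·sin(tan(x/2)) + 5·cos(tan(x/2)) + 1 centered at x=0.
Expand to order 3: 5·sin(tan(x/2)) + 5·cos(tan(x/2)) + 1 = 5·x^3/48 - 5·x^2/8 + 5·x/2 + 6 + O(x^4).
The coefficient of x^3 is 5/48.

Final answer: 5/48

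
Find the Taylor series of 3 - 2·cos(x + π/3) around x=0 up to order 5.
√(3)·x^5/120 - x^4/24 - √(3)·x^3/6 + x^2/2 + √(3)·x + 2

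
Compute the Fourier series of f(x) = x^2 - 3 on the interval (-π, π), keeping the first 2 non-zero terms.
-4·cos(x) - 3 + π^2/3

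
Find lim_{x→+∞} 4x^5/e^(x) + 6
The quotient is an ∞/∞ indeterminate form as x → +∞.
The exponential denominator e^(x) dominates the polynomial numerator (e^x ≫ x^5 as x → ∞), so the quotient → 0.
Adding the constant: 0 + 6 = 6. Limit = 6.

Final answer: 6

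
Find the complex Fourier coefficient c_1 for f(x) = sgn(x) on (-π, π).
Compute the real Fourier coefficients first: a_1 = 0, b_1 = 4/π.
Then c_1 = (a_1 − i·b_1)/2 = -2·i/π.

Final answer: -2·i/π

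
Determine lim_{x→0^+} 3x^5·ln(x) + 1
The product is a 0·∞ indeterminate form at x → 0⁺.
Rewrite the product as 3·ln(x) / x^(-5) and apply L'Hôpital, or use the standard hierarchy x^(-5) ≫ |ln x| as x → 0⁺.
The indeterminate product → 0, so the limit = 1.

Final answer: 1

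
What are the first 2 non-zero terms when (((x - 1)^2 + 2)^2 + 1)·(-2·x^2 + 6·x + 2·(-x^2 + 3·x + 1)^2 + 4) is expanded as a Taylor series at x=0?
108·x + 60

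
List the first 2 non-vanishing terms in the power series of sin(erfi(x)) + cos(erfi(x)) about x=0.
2·x/√(π) + 1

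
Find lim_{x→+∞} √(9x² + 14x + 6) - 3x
As x → +∞: multiply by the conjugate to get (14x+6)/(√(9x²+14x+6)+3x); the denominator ~ 6x, so the limit is 14/6 = 7/3.
Limit = 7/3.

Final answer: 7/3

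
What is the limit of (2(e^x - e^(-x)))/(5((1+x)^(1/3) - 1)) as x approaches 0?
Both numerator and denominator → 0 as x → 0; this is a 0/0 indeterminate form.
Expand each to leading order near x = 0: numerator ~ 4·x, denominator ~ 5·x/3.
The limit of the ratio is 12/5.

Final answer: 12/5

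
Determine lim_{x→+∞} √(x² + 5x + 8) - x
This is an ∞ − ∞ indeterminate form.
Multiply and divide by the conjugate √(x²+5x + 8) + x; the x² terms cancel, leaving (5x + 8)/(√(x²+5x + 8)+x) → 5/2.
Limit = 5/2.

Final answer: 5/2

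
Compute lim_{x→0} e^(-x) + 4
Direct substitution at x = 0 gives 5.

Final answer: 5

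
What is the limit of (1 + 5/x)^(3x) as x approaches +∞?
As x → +∞: write (1 + 5/x)^(3x) = ((1 + 5/x)^x)^3 → (e^5)^3 = e^15.
Limit = e^(15).

Final answer: e^(15)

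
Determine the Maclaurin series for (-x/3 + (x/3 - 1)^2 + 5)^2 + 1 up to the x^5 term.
x^4/81 - 2·x^3/9 + 7·x^2/3 - 12·x + 37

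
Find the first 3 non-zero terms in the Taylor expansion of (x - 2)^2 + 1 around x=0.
x^2 - 4·x + 5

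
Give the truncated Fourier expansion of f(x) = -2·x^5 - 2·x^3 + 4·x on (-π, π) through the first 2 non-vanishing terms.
(-448 - 4·π^4 + 76·π^2)·sin(x) + (-8·π^2 + 8 + 2·π^4)·sin(2·x)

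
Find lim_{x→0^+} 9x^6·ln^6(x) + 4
The product is a 0·∞ indeterminate form at x → 0⁺.
Rewrite the product as 9·ln^6(x) / x^(-6) and apply L'Hôpital, or use the standard hierarchy x^(-6) ≫ |ln x|^6 as x → 0⁺.
The indeterminate product → 0, so the limit = 4.

Final answer: 4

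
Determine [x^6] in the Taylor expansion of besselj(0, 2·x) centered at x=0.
Expand to order 6: besselj(0, 2·x) = -x^6/36 + x^4/4 - x^2 + 1 + O(x^7).
The coefficient of x^6 is -1/36.

Final answer: -1/36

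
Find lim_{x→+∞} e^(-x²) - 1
Evaluate the dominant behaviour as x → +∞; each term tends to a finite value or vanishes.
Limit = -1.

Final answer: -1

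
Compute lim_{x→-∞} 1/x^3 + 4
Evaluate the dominant behaviour as x → -∞; each term tends to a finite value or vanishes.
Limit = 4.

Final answer: 4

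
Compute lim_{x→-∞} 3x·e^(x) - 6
The product is a 0·∞ indeterminate form at x → -∞.
Rewrite the product as 3x / e^(-x) (an ∞/∞ form) and apply L'Hôpital, or use the standard hierarchy e^(|x|) ≫ |x| as x → -∞.
The indeterminate product → 0, so the limit = -6.

Final answer: -6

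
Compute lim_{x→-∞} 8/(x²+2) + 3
Evaluate the dominant behaviour as x → -∞; each term tends to a finite value or vanishes.
Limit = 3.

Final answer: 3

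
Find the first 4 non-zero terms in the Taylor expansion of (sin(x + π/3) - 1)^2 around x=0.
x^3·(-1 + √(3)/2)^2·(-√(3)/(4·(-1 + √(3)/2)^2) - 1/(6·(-1 + √(3)/2))) + x^2·(-1 + √(3)/2)^2·(-√(3)/(2·(-1 + √(3)/2)) + 1/(4·(-1 + √(3)/2)^2)) + x·(-1 + √(3)/2) + (-1 + √(3)/2)^2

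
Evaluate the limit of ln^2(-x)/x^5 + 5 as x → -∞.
The quotient is an ∞/∞ indeterminate form as x → -∞.
Compare growth rates of the dominant terms (exponentials ≫ polynomials ≫ logarithms), or apply L'Hôpital's rule; the quotient → 0.
Adding the constant: 0 + 5 = 5. Limit = 5.

Final answer: 5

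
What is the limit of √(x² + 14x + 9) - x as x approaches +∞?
This is an ∞ − ∞ indeterminate form.
Multiply and divide by the conjugate √(x²+14x + 9) + x; the x² terms cancel, leaving (14x + 9)/(√(x²+14x + 9)+x) → 14/2 = 7.
Limit = 7.

Final answer: 7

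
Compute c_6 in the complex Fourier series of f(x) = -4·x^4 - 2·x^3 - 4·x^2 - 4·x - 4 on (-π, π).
Compute the real Fourier coefficients first: a_6 = -8·π^2/9 - 8/27, b_6 = 11/9 + 2·π^2/3.
Then c_6 = (a_6 − i·b_6)/2 = -4·π^2/9 - 4/27 - i·π^2/3 - 11·i/18.

Final answer: -4·π^2/9 - 4/27 - i·π^2/3 - 11·i/18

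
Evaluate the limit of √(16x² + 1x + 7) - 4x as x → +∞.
As x → +∞: multiply by the conjugate to get (1x+7)/(√(16x²+1x+7)+4x); the denominator ~ 8x, so the limit is 1/8.
Limit = 1/8.

Final answer: 1/8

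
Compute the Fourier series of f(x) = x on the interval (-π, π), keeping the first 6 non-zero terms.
2·sin(x) - sin(2·x) + 2·sin(3·x)/3 - sin(4·x)/2 + 2·sin(5·x)/5 - sin(6·x)/3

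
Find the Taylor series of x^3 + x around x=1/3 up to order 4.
10/27 + 4·(x - 1/3)/3 + (x - 1/3)^2 + (x - 1/3)^3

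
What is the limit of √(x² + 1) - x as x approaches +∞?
This is an ∞ − ∞ indeterminate form.
Multiply and divide by the conjugate √(x²+1) + x; the x² terms cancel, leaving 1/(√(x²+1)+x) → 0.
Limit = 0.

Final answer: 0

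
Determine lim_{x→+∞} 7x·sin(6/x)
As x → +∞: let u = 6/x → 0⁺; then 7·x·sin(6/x) = 7·6·sin(u)/u → 7·6·1 = 42.
Limit = 42.

Final answer: 42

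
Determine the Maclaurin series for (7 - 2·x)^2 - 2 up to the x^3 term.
4·x^2 - 28·x + 47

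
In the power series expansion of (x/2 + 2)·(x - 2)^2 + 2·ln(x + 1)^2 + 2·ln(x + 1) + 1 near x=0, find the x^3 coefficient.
Expand to order 3: (x/2 + 2)·(x - 2)^2 + 2·ln(x + 1)^2 + 2·ln(x + 1) + 1 = -5·x^3/6 + x^2 - 4·x + 9 + O(x^4).
The coefficient of x^3 is -5/6.

Final answer: -5/6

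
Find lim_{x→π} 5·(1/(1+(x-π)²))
Direct substitution at x = π gives 5.

Final answer: 5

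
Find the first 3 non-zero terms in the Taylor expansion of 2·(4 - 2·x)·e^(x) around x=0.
-2·x^3/3 + 4·x + 8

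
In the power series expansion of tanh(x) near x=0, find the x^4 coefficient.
Expand to order 4: tanh(x) = -x^3/3 + x + O(x^5).
The coefficient of x^4 is 0.

Final answer: 0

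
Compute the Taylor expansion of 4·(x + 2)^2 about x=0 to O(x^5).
4·x^2 + 16·x + 16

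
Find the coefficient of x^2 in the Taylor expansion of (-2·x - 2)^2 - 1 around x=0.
Expand to order 2: (-2·x - 2)^2 - 1 = 4·x^2 + 8·x + 3 + O(x^3).
The coefficient of x^2 is 4.

Final answer: 4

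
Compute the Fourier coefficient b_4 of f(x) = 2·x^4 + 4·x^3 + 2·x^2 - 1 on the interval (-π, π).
b_4 = (1/π) ∫_{-π}^{π} f(x)·sin(4x) dx.
Evaluate the integral (use parity and integration by parts as needed): b_4 = 3/4 - 2·π^2.

Final answer: 3/4 - 2·π^2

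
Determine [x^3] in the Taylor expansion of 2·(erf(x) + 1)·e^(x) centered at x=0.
Expand to order 3: 2·(erf(x) + 1)·e^(x) = x^3·(1/3 + 2/(3·√(π))) + x^2·(1 + 4/√(π)) + x·(2 + 4/√(π)) + 2 + O(x^4).
The coefficient of x^3 is 1/3 + 2/(3·√(π)).

Final answer: 1/3 + 2/(3·√(π))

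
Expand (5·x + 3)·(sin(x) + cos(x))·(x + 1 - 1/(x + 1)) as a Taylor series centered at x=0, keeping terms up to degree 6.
-13·x^6/40 + x^5/12 - 9·x^4/2 + 2·x^3 + 13·x^2 + 6·x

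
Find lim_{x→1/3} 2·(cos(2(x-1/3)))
Direct substitution at x = 1/3 gives 2.

Final answer: 2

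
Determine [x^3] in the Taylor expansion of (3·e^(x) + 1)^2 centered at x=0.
Expand to order 3: (3·e^(x) + 1)^2 = 13·x^3 + 21·x^2 + 24·x + 16 + O(x^4).
The coefficient of x^3 is 13.

Final answer: 13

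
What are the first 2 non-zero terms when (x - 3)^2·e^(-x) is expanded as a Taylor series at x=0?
9 - 15·x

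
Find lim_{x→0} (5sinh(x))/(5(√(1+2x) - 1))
Both numerator and denominator → 0 as x → 0; this is a 0/0 indeterminate form.
Expand each to leading order near x = 0: numerator ~ 5·x, denominator ~ 5·x.
The limit of the ratio is 1.

Final answer: 1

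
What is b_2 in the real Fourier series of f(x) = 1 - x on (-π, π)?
b_2 = (1/π) ∫_{-π}^{π} f(x)·sin(2x) dx.
Evaluate the integral (use parity and integration by parts as needed): b_2 = 1.

Final answer: 1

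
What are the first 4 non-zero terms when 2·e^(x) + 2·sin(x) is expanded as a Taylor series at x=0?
x^4/12 + x^2 + 4·x + 2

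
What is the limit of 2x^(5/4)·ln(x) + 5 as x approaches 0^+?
The product is a 0·∞ indeterminate form at x → 0⁺.
Rewrite the product as 2·ln(x) / x^(-5/4) and apply L'Hôpital, or use the standard hierarchy x^(-5/4) ≫ |ln x| as x → 0⁺.
The indeterminate product → 0, so the limit = 5.

Final answer: 5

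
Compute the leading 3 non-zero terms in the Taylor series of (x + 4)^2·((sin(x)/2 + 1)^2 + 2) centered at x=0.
15·x^2 + 40·x + 48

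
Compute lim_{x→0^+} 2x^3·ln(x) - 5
The product is a 0·∞ indeterminate form at x → 0⁺.
Rewrite the product as 2·ln(x) / x^(-3) and apply L'Hôpital, or use the standard hierarchy x^(-3) ≫ |ln x| as x → 0⁺.
The indeterminate product → 0, so the limit = -5.

Final answer: -5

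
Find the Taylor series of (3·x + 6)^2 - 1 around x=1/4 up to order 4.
713/16 + 81·(x - 1/4)/2 + 9·(x - 1/4)^2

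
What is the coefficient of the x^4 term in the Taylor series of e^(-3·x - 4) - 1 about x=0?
Expand to order 4: e^(-3·x - 4) - 1 = 27·x^4·e^(-4)/8 - 9·x^3·e^(-4)/2 + 9·x^2·e^(-4)/2 - 3·x·e^(-4) - 1 + e^(-4) + O(x^5).
The coefficient of x^4 is 27·e^(-4)/8.

Final answer: 27·e^(-4)/8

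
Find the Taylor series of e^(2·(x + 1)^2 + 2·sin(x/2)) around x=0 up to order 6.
28465·x^6·e^(2)/288 + 49347·x^5·e^(2)/640 + 317·x^4·e^(2)/6 + 739·x^3·e^(2)/24 + 29·x^2·e^(2)/2 + 5·x·e^(2) + e^(2)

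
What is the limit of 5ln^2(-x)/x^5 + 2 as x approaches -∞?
The quotient is an ∞/∞ indeterminate form as x → -∞.
Compare growth rates of the dominant terms (exponentials ≫ polynomials ≫ logarithms), or apply L'Hôpital's rule; the quotient → 0.
Adding the constant: 0 + 2 = 2. Limit = 2.

Final answer: 2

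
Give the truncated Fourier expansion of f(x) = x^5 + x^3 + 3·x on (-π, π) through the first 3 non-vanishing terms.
(-38·π^2 + 2·π^4 + 234)·sin(x) + (-π^4 - 9 + 4·π^2)·sin(2·x) + (-22·π^2/27 + 206/81 + 2·π^4/3)·sin(3·x)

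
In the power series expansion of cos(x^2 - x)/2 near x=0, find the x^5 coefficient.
Expand to order 5: cos(x^2 - x)/2 = -x^5/12 - 11·x^4/48 + x^3/2 - x^2/4 + 1/2 + O(x^6).
The coefficient of x^5 is -1/12.

Final answer: -1/12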